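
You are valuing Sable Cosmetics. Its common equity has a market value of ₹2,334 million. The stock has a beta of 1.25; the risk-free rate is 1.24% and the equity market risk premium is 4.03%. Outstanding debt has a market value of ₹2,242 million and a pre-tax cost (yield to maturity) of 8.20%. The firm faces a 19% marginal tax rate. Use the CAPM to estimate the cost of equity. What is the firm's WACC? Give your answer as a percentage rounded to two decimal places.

6.46%

Cost of equity via CAPM: Re = 1.24% + 1.25 × 4.03% = 6.2775%.
Total capital V = 2334 + 2242 = 4576.
Equity: weight = 2334/4576 = 0.5101; cost = 6.2775%.
Debt: weight = 2242/4576 = 0.4899; after-tax cost = 8.2% × (1 − 19%) = 6.6420%.
WACC = 0.5101 × 6.2775% + 0.4899 × 6.6420% = 6.4561%.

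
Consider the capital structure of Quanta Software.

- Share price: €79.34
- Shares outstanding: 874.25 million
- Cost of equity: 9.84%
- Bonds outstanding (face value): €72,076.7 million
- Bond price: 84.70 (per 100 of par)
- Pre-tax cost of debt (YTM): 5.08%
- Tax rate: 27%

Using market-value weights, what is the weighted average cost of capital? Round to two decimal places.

6.97%

Market value of equity E = 79.34 × 874.25m = 69362.995m. Market value of debt D = 72076.7m × 84.7/100 = 61048.9649m.
Total capital V = 69362.995 + 61048.9649 = 130411.9599.
Equity: weight = 69362.995/130411.9599 = 0.5319; cost = 9.84%.
Bonds outstanding: weight = 61048.9649/130411.9599 = 0.4681; after-tax cost = 5.08% × (1 − 27%) = 3.7084%.
WACC = 0.5319 × 9.8400% + 0.4681 × 3.7084% = 6.9697%.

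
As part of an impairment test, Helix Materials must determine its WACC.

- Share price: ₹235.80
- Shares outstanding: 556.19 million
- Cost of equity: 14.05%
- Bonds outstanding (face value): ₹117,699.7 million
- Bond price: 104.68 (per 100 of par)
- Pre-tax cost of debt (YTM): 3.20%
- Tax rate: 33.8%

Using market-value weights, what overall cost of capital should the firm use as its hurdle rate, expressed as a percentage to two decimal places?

8.27%

Market value of equity E = 235.8 × 556.19m = 131149.602m. Market value of debt D = 117699.7m × 104.68/100 = 123208.04596m.
Total capital V = 131149.602 + 123208.04596 = 254357.64796.
Equity: weight = 131149.602/254357.64796 = 0.5156; cost = 14.05%.
Bonds outstanding: weight = 123208.04596/254357.64796 = 0.4844; after-tax cost = 3.2% × (1 − 33.8%) = 2.1184%.
WACC = 0.5156 × 14.0500% + 0.4844 × 2.1184% = 8.2705%.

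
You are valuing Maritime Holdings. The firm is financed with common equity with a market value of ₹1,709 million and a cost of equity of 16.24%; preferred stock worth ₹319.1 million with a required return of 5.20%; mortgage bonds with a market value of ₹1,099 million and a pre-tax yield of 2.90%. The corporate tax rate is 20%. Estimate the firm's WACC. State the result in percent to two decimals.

10.22%

Total capital V = 1709 + 319.1 + 1099 = 3127.1.
Equity: weight = 1709/3127.1 = 0.5465; cost = 16.24%.
Preferred: weight = 319.1/3127.1 = 0.1020; cost = 5.2%.
Mortgage bonds: weight = 1099/3127.1 = 0.3514; after-tax cost = 2.9% × (1 − 20%) = 2.3200%.
WACC = 0.5465 × 16.2400% + 0.1020 × 5.2000% + 0.3514 × 2.3200% = 10.2213%.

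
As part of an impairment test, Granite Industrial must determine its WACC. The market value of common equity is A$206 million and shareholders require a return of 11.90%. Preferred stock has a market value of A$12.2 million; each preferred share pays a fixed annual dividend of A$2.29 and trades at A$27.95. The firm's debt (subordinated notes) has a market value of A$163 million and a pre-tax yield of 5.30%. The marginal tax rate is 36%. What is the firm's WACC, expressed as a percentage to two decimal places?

Cost of preferred: Rp = 2.29 / 27.95 = 8.1932%.
Total capital V = 206 + 12.2 + 163 = 381.2.
Equity: weight = 206/381.2 = 0.5404; cost = 11.9%.
Preferred: weight = 12.2/381.2 = 0.0320; cost = 8.1932%.
Subordinated notes: weight = 163/381.2 = 0.4276; after-tax cost = 5.3% × (1 − 36%) = 3.3920%.
WACC = 0.5404 × 11.9000% + 0.0320 × 8.1932% + 0.4276 × 3.3920% = 8.1434%.

8.14%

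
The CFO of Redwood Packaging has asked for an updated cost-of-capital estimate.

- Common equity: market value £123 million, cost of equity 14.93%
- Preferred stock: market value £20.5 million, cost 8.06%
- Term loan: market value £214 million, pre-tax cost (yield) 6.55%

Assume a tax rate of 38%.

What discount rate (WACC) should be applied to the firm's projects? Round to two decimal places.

Total capital V = 123 + 20.5 + 214 = 357.5.
Equity: weight = 123/357.5 = 0.3441; cost = 14.93%.
Preferred: weight = 20.5/357.5 = 0.0573; cost = 8.06%.
Term loan: weight = 214/357.5 = 0.5986; after-tax cost = 6.55% × (1 − 38%) = 4.0610%.
WACC = 0.3441 × 14.9300% + 0.0573 × 8.0600% + 0.5986 × 4.0610% = 8.0299%.

8.03%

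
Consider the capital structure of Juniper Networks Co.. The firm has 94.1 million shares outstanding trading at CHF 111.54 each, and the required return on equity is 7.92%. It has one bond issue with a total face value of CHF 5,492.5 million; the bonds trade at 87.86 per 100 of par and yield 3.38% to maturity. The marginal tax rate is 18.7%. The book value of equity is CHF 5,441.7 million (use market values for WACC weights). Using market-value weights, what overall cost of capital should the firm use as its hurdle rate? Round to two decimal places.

Market value of equity E = 111.54 × 94.1m = 10495.914m. Market value of debt D = 5492.5m × 87.86/100 = 4825.7105m.
Total capital V = 10495.914 + 4825.7105 = 15321.6245.
Equity: weight = 10495.914/15321.6245 = 0.6850; cost = 7.92%.
Bonds outstanding: weight = 4825.7105/15321.6245 = 0.3150; after-tax cost = 3.38% × (1 − 18.7%) = 2.7479%.
WACC = 0.6850 × 7.9200% + 0.3150 × 2.7479% = 6.2910%.

6.29%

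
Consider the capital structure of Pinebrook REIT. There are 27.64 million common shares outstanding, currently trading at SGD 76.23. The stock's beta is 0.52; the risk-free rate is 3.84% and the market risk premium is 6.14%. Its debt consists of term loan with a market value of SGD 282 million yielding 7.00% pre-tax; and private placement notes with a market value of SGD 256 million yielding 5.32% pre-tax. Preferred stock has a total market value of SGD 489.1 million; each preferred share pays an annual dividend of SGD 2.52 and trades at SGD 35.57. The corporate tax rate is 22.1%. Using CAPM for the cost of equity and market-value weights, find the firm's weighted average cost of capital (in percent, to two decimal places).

Cost of equity via CAPM: Re = 3.84% + 0.52 × 6.14% = 7.0328%.
Cost of preferred: Rp = 2.52 / 35.57 = 7.0846%.
Market value of equity E = 76.23 × 27.64m = 2106.9972m.
Total capital V = 2106.9972 + 489.1 + 282 + 256 = 3134.0972.
Equity: weight = 2106.9972/3134.0972 = 0.6723; cost = 7.0328%.
Preferred: weight = 489.1/3134.0972 = 0.1561; cost = 7.0846%.
Term loan: weight = 282/3134.0972 = 0.0900; after-tax cost = 7% × (1 − 22.1%) = 5.4530%.
Private placement notes: weight = 256/3134.0972 = 0.0817; after-tax cost = 5.32% × (1 − 22.1%) = 4.1443%.
WACC = 0.6723 × 7.0328% + 0.1561 × 7.0846% + 0.0900 × 5.4530% + 0.0817 × 4.1443% = 6.6628%.

6.66%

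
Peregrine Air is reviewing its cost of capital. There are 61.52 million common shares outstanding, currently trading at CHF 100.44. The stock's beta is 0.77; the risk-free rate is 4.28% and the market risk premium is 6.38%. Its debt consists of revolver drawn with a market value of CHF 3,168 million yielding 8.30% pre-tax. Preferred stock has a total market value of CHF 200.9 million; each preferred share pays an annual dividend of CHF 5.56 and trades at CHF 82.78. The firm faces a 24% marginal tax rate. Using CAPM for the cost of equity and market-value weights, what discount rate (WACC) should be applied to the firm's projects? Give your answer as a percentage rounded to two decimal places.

8.18%

Cost of equity via CAPM: Re = 4.28% + 0.77 × 6.38% = 9.1926%.
Cost of preferred: Rp = 5.56 / 82.78 = 6.7166%.
Market value of equity E = 100.44 × 61.52m = 6179.0688m.
Total capital V = 6179.0688 + 200.9 + 3168 = 9547.9688.
Equity: weight = 6179.0688/9547.9688 = 0.6472; cost = 9.1926%.
Preferred: weight = 200.9/9547.9688 = 0.0210; cost = 6.7166%.
Revolver drawn: weight = 3168/9547.9688 = 0.3318; after-tax cost = 8.3% × (1 − 24%) = 6.3080%.
WACC = 0.6472 × 9.1926% + 0.0210 × 6.7166% + 0.3318 × 6.3080% = 8.1834%.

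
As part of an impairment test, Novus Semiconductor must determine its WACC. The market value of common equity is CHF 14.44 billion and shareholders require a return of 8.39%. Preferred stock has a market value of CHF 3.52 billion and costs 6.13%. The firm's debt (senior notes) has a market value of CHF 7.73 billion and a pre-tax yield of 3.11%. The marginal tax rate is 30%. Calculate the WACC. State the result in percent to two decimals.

6.21%

Total capital V = 14.44 + 3.52 + 7.73 = 25.69.
Equity: weight = 14.44/25.69 = 0.5621; cost = 8.39%.
Preferred: weight = 3.52/25.69 = 0.1370; cost = 6.13%.
Senior notes: weight = 7.73/25.69 = 0.3009; after-tax cost = 3.11% × (1 − 30%) = 2.1770%.
WACC = 0.5621 × 8.3900% + 0.1370 × 6.1300% + 0.3009 × 2.1770% = 6.2109%.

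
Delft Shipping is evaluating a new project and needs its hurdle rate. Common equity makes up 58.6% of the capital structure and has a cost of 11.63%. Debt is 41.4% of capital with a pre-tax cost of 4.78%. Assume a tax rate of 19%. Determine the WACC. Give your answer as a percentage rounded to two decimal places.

After-tax cost of debt = 4.78% × (1 − 19%) = 3.8718%.
WACC = 0.586 × 11.6300% + 0.414 × 3.8718% = 8.4181%.

8.42%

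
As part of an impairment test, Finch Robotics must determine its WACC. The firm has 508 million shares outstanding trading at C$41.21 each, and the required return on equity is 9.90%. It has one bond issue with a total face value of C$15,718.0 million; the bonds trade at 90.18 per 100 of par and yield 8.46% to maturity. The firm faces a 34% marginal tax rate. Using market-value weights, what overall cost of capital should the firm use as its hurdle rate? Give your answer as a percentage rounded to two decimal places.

8.16%

Market value of equity E = 41.21 × 508m = 20934.68m. Market value of debt D = 15718m × 90.18/100 = 14174.4924m.
Total capital V = 20934.68 + 14174.4924 = 35109.1724.
Equity: weight = 20934.68/35109.1724 = 0.5963; cost = 9.9%.
Bonds outstanding: weight = 14174.4924/35109.1724 = 0.4037; after-tax cost = 8.46% × (1 − 34%) = 5.5836%.
WACC = 0.5963 × 9.9000% + 0.4037 × 5.5836% = 8.1574%.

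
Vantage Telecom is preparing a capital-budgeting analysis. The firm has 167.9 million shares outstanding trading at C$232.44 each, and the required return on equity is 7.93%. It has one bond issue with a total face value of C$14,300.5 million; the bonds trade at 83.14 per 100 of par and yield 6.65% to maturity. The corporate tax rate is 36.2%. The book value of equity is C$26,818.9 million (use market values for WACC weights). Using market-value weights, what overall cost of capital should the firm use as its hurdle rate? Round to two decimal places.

7.07%

Market value of equity E = 232.44 × 167.9m = 39026.676m. Market value of debt D = 14300.5m × 83.14/100 = 11889.4357m.
Total capital V = 39026.676 + 11889.4357 = 50916.1117.
Equity: weight = 39026.676/50916.1117 = 0.7665; cost = 7.93%.
Bonds outstanding: weight = 11889.4357/50916.1117 = 0.2335; after-tax cost = 6.65% × (1 − 36.2%) = 4.2427%.
WACC = 0.7665 × 7.9300% + 0.2335 × 4.2427% = 7.0690%.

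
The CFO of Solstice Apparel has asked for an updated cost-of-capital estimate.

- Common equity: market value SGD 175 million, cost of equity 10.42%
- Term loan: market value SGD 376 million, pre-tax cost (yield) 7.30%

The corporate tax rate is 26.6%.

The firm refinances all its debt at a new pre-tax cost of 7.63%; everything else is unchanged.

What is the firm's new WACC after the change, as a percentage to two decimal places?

7.13%

After the change:
Total capital V = 175 + 376 = 551.
Equity: weight = 175/551 = 0.3176; cost = 10.42%.
Term loan: weight = 376/551 = 0.6824; after-tax cost = 7.63% × (1 − 26.6%) = 5.6004%.
WACC = 0.3176 × 10.4200% + 0.6824 × 5.6004% = 7.1311%.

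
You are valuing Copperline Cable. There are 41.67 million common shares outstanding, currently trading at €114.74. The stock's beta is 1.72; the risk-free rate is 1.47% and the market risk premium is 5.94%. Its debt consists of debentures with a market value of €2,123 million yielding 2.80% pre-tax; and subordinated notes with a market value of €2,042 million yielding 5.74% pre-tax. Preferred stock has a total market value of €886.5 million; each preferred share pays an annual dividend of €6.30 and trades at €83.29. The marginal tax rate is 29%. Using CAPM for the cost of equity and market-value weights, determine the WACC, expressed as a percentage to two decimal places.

Cost of equity via CAPM: Re = 1.47% + 1.72 × 5.94% = 11.6868%.
Cost of preferred: Rp = 6.3 / 83.29 = 7.5639%.
Market value of equity E = 114.74 × 41.67m = 4781.2158m.
Total capital V = 4781.2158 + 886.5 + 2123 + 2042 = 9832.7158.
Equity: weight = 4781.2158/9832.7158 = 0.4863; cost = 11.6868%.
Preferred: weight = 886.5/9832.7158 = 0.0902; cost = 7.5639%.
Debentures: weight = 2123/9832.7158 = 0.2159; after-tax cost = 2.8% × (1 − 29%) = 1.9880%.
Subordinated notes: weight = 2042/9832.7158 = 0.2077; after-tax cost = 5.74% × (1 − 29%) = 4.0754%.
WACC = 0.4863 × 11.6868% + 0.0902 × 7.5639% + 0.2159 × 1.9880% + 0.2077 × 4.0754% = 7.6403%.

7.64%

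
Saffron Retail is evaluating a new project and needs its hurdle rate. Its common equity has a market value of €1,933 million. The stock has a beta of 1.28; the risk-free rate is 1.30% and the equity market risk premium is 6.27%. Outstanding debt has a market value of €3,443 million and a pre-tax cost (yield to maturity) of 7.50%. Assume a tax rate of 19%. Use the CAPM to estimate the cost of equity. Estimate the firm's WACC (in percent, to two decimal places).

Cost of equity via CAPM: Re = 1.3% + 1.28 × 6.27% = 9.3256%.
Total capital V = 1933 + 3443 = 5376.
Equity: weight = 1933/5376 = 0.3596; cost = 9.3256%.
Debt: weight = 3443/5376 = 0.6404; after-tax cost = 7.5% × (1 − 19%) = 6.0750%.
WACC = 0.3596 × 9.3256% + 0.6404 × 6.0750% = 7.2438%.

7.24%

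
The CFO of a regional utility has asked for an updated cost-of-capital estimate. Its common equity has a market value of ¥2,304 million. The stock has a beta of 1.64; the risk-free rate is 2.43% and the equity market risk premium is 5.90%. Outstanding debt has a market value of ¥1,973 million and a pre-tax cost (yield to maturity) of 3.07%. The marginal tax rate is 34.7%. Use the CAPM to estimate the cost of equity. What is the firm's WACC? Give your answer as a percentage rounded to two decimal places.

7.45%

Cost of equity via CAPM: Re = 2.43% + 1.64 × 5.9% = 12.1060%.
Total capital V = 2304 + 1973 = 4277.
Equity: weight = 2304/4277 = 0.5387; cost = 12.106%.
Debt: weight = 1973/4277 = 0.4613; after-tax cost = 3.07% × (1 − 34.7%) = 2.0047%.
WACC = 0.5387 × 12.1060% + 0.4613 × 2.0047% = 7.4462%.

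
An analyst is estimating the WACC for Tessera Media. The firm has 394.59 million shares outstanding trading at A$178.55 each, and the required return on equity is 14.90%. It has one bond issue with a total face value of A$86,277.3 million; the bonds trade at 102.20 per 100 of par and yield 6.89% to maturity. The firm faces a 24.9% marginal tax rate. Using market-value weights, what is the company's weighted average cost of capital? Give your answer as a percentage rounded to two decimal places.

9.49%

Market value of equity E = 178.55 × 394.59m = 70454.0445m. Market value of debt D = 86277.3m × 102.2/100 = 88175.4006m.
Total capital V = 70454.0445 + 88175.4006 = 158629.4451.
Equity: weight = 70454.0445/158629.4451 = 0.4441; cost = 14.9%.
Bonds outstanding: weight = 88175.4006/158629.4451 = 0.5559; after-tax cost = 6.89% × (1 − 24.9%) = 5.1744%.
WACC = 0.4441 × 14.9000% + 0.5559 × 5.1744% = 9.4939%.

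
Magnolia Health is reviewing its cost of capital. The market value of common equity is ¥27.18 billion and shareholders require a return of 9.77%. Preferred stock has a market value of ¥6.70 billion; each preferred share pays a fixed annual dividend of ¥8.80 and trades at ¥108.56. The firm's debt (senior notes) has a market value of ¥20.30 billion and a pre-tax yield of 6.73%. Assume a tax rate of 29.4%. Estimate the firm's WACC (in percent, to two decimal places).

7.68%

Cost of preferred: Rp = 8.8 / 108.56 = 8.1061%.
Total capital V = 27.18 + 6.7 + 20.3 = 54.18.
Equity: weight = 27.18/54.18 = 0.5017; cost = 9.77%.
Preferred: weight = 6.7/54.18 = 0.1237; cost = 8.1061%.
Senior notes: weight = 20.3/54.18 = 0.3747; after-tax cost = 6.73% × (1 − 29.4%) = 4.7514%.
WACC = 0.5017 × 9.7700% + 0.1237 × 8.1061% + 0.3747 × 4.7514% = 7.6839%.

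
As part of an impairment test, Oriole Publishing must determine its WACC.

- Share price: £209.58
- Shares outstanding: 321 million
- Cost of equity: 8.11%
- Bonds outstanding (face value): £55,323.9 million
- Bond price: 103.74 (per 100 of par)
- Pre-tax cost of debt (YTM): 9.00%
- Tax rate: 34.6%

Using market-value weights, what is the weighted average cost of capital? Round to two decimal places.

7.09%

Market value of equity E = 209.58 × 321m = 67275.18m. Market value of debt D = 55323.9m × 103.74/100 = 57393.01386m.
Total capital V = 67275.18 + 57393.01386 = 124668.19386.
Equity: weight = 67275.18/124668.19386 = 0.5396; cost = 8.11%.
Bonds outstanding: weight = 57393.01386/124668.19386 = 0.4604; after-tax cost = 9% × (1 − 34.6%) = 5.8860%.
WACC = 0.5396 × 8.1100% + 0.4604 × 5.8860% = 7.0861%.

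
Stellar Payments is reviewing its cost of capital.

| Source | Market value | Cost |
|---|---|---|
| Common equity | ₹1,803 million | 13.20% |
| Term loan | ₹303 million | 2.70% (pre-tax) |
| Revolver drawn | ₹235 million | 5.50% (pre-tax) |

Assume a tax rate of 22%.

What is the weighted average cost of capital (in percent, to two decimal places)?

10.87%

Total capital V = 1803 + 303 + 235 = 2341.
Equity: weight = 1803/2341 = 0.7702; cost = 13.2%.
Term loan: weight = 303/2341 = 0.1294; after-tax cost = 2.7% × (1 − 22%) = 2.1060%.
Revolver drawn: weight = 235/2341 = 0.1004; after-tax cost = 5.5% × (1 − 22%) = 4.2900%.
WACC = 0.7702 × 13.2000% + 0.1294 × 2.1060% + 0.1004 × 4.2900% = 10.8697%.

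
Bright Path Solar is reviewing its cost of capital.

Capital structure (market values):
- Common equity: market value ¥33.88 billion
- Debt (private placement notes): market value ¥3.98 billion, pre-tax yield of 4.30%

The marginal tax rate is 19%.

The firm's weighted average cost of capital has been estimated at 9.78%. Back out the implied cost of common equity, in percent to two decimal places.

10.52%

Total capital V = 33.88 + 3.98 = 37.86.
Equity weight = 33.88/37.86 = 0.8949.
Private placement notes weight = 3.98/37.86 = 0.1051.
Debt contribution = 0.1051 × 4.3% × (1 − 19%) = 0.3661%.
Required equity contribution = 9.78% − 0.3661% = 9.4139%.
Re = 9.4139% / 0.8949 = 10.5197%.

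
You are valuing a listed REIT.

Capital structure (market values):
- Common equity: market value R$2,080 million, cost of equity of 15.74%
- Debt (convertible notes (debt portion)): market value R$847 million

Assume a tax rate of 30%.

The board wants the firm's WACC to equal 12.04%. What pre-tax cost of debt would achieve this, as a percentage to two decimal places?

Total capital V = 2080 + 847 = 2927.
Equity weight = 2080/2927 = 0.7106.
Convertible notes (debt portion) weight = 847/2927 = 0.2894.
Equity contribution = 0.7106 × 15.74% = 11.1852%.
Remaining for debt = 12.04% − 11.1852% = 0.8548%.
Rd × (1 − 30%) × 0.2894 = 0.8548%  ⇒  Rd = 4.2197%.

4.22%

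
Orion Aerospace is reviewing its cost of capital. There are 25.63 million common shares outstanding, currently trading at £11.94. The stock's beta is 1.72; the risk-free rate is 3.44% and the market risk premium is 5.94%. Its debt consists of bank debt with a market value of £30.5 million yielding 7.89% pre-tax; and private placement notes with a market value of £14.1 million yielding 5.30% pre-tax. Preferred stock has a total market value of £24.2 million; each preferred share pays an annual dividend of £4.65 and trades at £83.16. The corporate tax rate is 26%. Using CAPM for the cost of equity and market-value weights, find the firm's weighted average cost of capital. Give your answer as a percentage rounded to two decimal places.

12.13%

Cost of equity via CAPM: Re = 3.44% + 1.72 × 5.94% = 13.6568%.
Cost of preferred: Rp = 4.65 / 83.16 = 5.5916%.
Market value of equity E = 11.94 × 25.63m = 306.0222m.
Total capital V = 306.0222 + 24.2 + 30.5 + 14.1 = 374.8222.
Equity: weight = 306.0222/374.8222 = 0.8164; cost = 13.6568%.
Preferred: weight = 24.2/374.8222 = 0.0646; cost = 5.5916%.
Bank debt: weight = 30.5/374.8222 = 0.0814; after-tax cost = 7.89% × (1 − 26%) = 5.8386%.
Private placement notes: weight = 14.1/374.8222 = 0.0376; after-tax cost = 5.3% × (1 − 26%) = 3.9220%.
WACC = 0.8164 × 13.6568% + 0.0646 × 5.5916% + 0.0814 × 5.8386% + 0.0376 × 3.9220% = 12.1337%.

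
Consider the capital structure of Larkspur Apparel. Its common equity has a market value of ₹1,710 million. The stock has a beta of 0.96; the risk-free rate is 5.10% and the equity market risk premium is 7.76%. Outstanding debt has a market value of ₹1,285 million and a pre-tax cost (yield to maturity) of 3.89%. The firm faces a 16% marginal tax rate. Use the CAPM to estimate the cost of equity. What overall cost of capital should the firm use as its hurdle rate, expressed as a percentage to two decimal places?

8.57%

Cost of equity via CAPM: Re = 5.1% + 0.96 × 7.76% = 12.5496%.
Total capital V = 1710 + 1285 = 2995.
Equity: weight = 1710/2995 = 0.5710; cost = 12.5496%.
Debt: weight = 1285/2995 = 0.4290; after-tax cost = 3.89% × (1 − 16%) = 3.2676%.
WACC = 0.5710 × 12.5496% + 0.4290 × 3.2676% = 8.5672%.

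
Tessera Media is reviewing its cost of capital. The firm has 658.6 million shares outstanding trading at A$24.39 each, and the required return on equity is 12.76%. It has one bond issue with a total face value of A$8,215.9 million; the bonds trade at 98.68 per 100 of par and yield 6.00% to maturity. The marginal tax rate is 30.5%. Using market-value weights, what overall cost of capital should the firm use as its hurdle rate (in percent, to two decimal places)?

Market value of equity E = 24.39 × 658.6m = 16063.254m. Market value of debt D = 8215.9m × 98.68/100 = 8107.45012m.
Total capital V = 16063.254 + 8107.45012 = 24170.70412.
Equity: weight = 16063.254/24170.70412 = 0.6646; cost = 12.76%.
Bonds outstanding: weight = 8107.45012/24170.70412 = 0.3354; after-tax cost = 6% × (1 − 30.5%) = 4.1700%.
WACC = 0.6646 × 12.7600% + 0.3354 × 4.1700% = 9.8787%.

9.88%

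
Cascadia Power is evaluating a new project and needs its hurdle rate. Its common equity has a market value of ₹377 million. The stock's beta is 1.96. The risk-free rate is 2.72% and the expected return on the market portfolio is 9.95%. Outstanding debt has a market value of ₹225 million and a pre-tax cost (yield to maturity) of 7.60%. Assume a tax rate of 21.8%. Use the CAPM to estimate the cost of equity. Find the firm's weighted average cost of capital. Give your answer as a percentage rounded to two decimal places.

12.80%

Market risk premium = 9.95% − 2.72% = 7.23%.
Cost of equity via CAPM: Re = 2.72% + 1.96 × 7.23% = 16.8908%.
Total capital V = 377 + 225 = 602.
Equity: weight = 377/602 = 0.6262; cost = 16.8908%.
Debt: weight = 225/602 = 0.3738; after-tax cost = 7.6% × (1 − 21.8%) = 5.9432%.
WACC = 0.6262 × 16.8908% + 0.3738 × 5.9432% = 12.7991%.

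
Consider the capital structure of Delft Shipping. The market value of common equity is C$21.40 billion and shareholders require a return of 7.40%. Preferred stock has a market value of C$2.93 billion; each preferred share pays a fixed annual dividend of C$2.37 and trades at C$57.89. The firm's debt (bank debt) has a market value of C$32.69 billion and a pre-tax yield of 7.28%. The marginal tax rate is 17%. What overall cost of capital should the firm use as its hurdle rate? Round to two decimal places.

Cost of preferred: Rp = 2.37 / 57.89 = 4.0940%.
Total capital V = 21.4 + 2.93 + 32.69 = 57.02.
Equity: weight = 21.4/57.02 = 0.3753; cost = 7.4%.
Preferred: weight = 2.93/57.02 = 0.0514; cost = 4.094%.
Bank debt: weight = 32.69/57.02 = 0.5733; after-tax cost = 7.28% × (1 − 17%) = 6.0424%.
WACC = 0.3753 × 7.4000% + 0.0514 × 4.0940% + 0.5733 × 6.0424% = 6.4518%.

6.45%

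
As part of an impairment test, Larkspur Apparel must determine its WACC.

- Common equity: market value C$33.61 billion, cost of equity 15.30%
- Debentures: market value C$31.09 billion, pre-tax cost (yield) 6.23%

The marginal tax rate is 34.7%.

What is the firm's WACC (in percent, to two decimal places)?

Total capital V = 33.61 + 31.09 = 64.7.
Equity: weight = 33.61/64.7 = 0.5195; cost = 15.3%.
Debentures: weight = 31.09/64.7 = 0.4805; after-tax cost = 6.23% × (1 − 34.7%) = 4.0682%.
WACC = 0.5195 × 15.3000% + 0.4805 × 4.0682% = 9.9028%.

9.90%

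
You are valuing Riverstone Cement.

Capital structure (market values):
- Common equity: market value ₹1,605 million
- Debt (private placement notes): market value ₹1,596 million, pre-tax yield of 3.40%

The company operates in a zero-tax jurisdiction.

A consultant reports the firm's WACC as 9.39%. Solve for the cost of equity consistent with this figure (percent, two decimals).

Total capital V = 1605 + 1596 = 3201.
Equity weight = 1605/3201 = 0.5014.
Private placement notes weight = 1596/3201 = 0.4986.
Debt contribution = 0.4986 × 3.4% × (1 − 0%) = 1.6952%.
Required equity contribution = 9.39% − 1.6952% = 7.6948%.
Re = 7.6948% / 0.5014 = 15.3464%.

15.35%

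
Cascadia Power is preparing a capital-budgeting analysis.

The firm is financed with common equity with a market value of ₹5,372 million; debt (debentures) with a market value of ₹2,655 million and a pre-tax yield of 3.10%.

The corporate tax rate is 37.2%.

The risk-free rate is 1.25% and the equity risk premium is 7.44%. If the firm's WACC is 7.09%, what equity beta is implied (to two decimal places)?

1.13

Total capital V = 5372 + 2655 = 8027.
Equity weight = 5372/8027 = 0.6692.
Debentures weight = 2655/8027 = 0.3308.
Debt contribution = 0.3308 × 3.1% × (1 − 37.2%) = 0.6439%.
Required equity contribution = 7.09% − 0.6439% = 6.4461%  ⇒  Re = 9.6319%.
CAPM: 9.6319% = 1.25% + β × 7.44%  ⇒  β = 1.1266.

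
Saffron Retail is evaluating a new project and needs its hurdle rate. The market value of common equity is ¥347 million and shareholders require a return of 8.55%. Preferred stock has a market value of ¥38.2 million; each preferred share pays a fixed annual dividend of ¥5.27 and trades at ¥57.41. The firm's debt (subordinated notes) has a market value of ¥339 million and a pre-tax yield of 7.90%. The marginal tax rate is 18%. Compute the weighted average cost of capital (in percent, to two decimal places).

Cost of preferred: Rp = 5.27 / 57.41 = 9.1796%.
Total capital V = 347 + 38.2 + 339 = 724.2.
Equity: weight = 347/724.2 = 0.4791; cost = 8.55%.
Preferred: weight = 38.2/724.2 = 0.0527; cost = 9.1796%.
Subordinated notes: weight = 339/724.2 = 0.4681; after-tax cost = 7.9% × (1 − 18%) = 6.4780%.
WACC = 0.4791 × 8.5500% + 0.0527 × 9.1796% + 0.4681 × 6.4780% = 7.6133%.

7.61%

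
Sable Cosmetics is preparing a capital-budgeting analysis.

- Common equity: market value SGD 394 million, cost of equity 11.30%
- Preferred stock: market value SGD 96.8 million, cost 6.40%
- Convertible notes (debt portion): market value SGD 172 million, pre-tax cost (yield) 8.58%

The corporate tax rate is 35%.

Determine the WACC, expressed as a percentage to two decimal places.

Total capital V = 394 + 96.8 + 172 = 662.8.
Equity: weight = 394/662.8 = 0.5944; cost = 11.3%.
Preferred: weight = 96.8/662.8 = 0.1460; cost = 6.4%.
Convertible notes (debt portion): weight = 172/662.8 = 0.2595; after-tax cost = 8.58% × (1 − 35%) = 5.5770%.
WACC = 0.5944 × 11.3000% + 0.1460 × 6.4000% + 0.2595 × 5.5770% = 9.0992%.

9.10%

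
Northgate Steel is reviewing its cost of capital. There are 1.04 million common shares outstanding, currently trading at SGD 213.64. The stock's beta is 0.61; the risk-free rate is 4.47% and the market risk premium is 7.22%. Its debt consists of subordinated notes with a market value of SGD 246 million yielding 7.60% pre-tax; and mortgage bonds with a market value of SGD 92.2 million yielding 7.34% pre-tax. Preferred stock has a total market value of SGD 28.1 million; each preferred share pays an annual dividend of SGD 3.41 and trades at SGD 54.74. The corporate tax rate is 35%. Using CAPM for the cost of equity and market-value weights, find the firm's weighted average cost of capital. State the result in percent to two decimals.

6.46%

Cost of equity via CAPM: Re = 4.47% + 0.61 × 7.22% = 8.8742%.
Cost of preferred: Rp = 3.41 / 54.74 = 6.2294%.
Market value of equity E = 213.64 × 1.04m = 222.1856m.
Total capital V = 222.1856 + 28.1 + 246 + 92.2 = 588.4856.
Equity: weight = 222.1856/588.4856 = 0.3776; cost = 8.8742%.
Preferred: weight = 28.1/588.4856 = 0.0477; cost = 6.2294%.
Subordinated notes: weight = 246/588.4856 = 0.4180; after-tax cost = 7.6% × (1 − 35%) = 4.9400%.
Mortgage bonds: weight = 92.2/588.4856 = 0.1567; after-tax cost = 7.34% × (1 − 35%) = 4.7710%.
WACC = 0.3776 × 8.8742% + 0.0477 × 6.2294% + 0.4180 × 4.9400% + 0.1567 × 4.7710% = 6.4605%.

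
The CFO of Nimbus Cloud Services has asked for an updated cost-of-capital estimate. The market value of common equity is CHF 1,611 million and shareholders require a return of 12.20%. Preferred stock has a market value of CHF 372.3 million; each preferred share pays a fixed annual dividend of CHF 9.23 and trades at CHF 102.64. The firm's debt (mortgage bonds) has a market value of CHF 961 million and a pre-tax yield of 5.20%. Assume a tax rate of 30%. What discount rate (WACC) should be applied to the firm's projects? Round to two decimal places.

Cost of preferred: Rp = 9.23 / 102.64 = 8.9926%.
Total capital V = 1611 + 372.3 + 961 = 2944.3.
Equity: weight = 1611/2944.3 = 0.5472; cost = 12.2%.
Preferred: weight = 372.3/2944.3 = 0.1264; cost = 8.9926%.
Mortgage bonds: weight = 961/2944.3 = 0.3264; after-tax cost = 5.2% × (1 − 30%) = 3.6400%.
WACC = 0.5472 × 12.2000% + 0.1264 × 8.9926% + 0.3264 × 3.6400% = 9.0005%.

9.00%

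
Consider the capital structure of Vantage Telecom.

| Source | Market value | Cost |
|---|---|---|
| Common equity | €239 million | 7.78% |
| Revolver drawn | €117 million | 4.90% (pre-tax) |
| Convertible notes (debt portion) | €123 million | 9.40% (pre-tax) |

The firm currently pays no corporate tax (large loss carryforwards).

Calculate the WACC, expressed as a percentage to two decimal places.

Total capital V = 239 + 117 + 123 = 479.
Equity: weight = 239/479 = 0.4990; cost = 7.78%.
Revolver drawn: weight = 117/479 = 0.2443; after-tax cost = 4.9% × (1 − 0%) = 4.9000%.
Convertible notes (debt portion): weight = 123/479 = 0.2568; after-tax cost = 9.4% × (1 − 0%) = 9.4000%.
WACC = 0.4990 × 7.7800% + 0.2443 × 4.9000% + 0.2568 × 9.4000% = 7.4925%.

7.49%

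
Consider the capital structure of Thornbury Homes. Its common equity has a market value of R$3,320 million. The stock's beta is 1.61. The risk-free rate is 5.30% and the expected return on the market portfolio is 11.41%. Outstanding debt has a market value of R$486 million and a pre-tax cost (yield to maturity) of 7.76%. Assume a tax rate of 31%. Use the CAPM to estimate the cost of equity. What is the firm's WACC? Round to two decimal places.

13.89%

Market risk premium = 11.41% − 5.3% = 6.11%.
Cost of equity via CAPM: Re = 5.3% + 1.61 × 6.11% = 15.1371%.
Total capital V = 3320 + 486 = 3806.
Equity: weight = 3320/3806 = 0.8723; cost = 15.1371%.
Debt: weight = 486/3806 = 0.1277; after-tax cost = 7.76% × (1 − 31%) = 5.3544%.
WACC = 0.8723 × 15.1371% + 0.1277 × 5.3544% = 13.8879%.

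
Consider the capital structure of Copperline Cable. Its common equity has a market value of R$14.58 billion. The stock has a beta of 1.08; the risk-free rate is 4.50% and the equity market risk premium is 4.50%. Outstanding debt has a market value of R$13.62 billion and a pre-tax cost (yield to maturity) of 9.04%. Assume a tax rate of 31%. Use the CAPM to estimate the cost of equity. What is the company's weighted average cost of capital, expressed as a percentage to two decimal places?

Cost of equity via CAPM: Re = 4.5% + 1.08 × 4.5% = 9.3600%.
Total capital V = 14.58 + 13.62 = 28.2.
Equity: weight = 14.58/28.2 = 0.5170; cost = 9.36%.
Debt: weight = 13.62/28.2 = 0.4830; after-tax cost = 9.04% × (1 − 31%) = 6.2376%.
WACC = 0.5170 × 9.3600% + 0.4830 × 6.2376% = 7.8519%.

7.85%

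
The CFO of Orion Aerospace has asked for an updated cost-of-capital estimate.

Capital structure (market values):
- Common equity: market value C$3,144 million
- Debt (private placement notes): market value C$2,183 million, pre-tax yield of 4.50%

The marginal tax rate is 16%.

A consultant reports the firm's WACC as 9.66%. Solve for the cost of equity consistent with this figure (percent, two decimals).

Total capital V = 3144 + 2183 = 5327.
Equity weight = 3144/5327 = 0.5902.
Private placement notes weight = 2183/5327 = 0.4098.
Debt contribution = 0.4098 × 4.5% × (1 − 16%) = 1.5490%.
Required equity contribution = 9.66% − 1.5490% = 8.1110%.
Re = 8.1110% / 0.5902 = 13.7427%.

13.74%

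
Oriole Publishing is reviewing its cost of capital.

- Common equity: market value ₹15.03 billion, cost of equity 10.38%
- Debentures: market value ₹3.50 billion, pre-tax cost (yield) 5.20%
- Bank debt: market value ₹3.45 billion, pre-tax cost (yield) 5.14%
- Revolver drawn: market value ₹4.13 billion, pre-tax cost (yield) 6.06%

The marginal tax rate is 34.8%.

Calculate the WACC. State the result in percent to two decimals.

7.50%

Total capital V = 15.03 + 3.5 + 3.45 + 4.13 = 26.11.
Equity: weight = 15.03/26.11 = 0.5756; cost = 10.38%.
Debentures: weight = 3.5/26.11 = 0.1340; after-tax cost = 5.2% × (1 − 34.8%) = 3.3904%.
Bank debt: weight = 3.45/26.11 = 0.1321; after-tax cost = 5.14% × (1 − 34.8%) = 3.3513%.
Revolver drawn: weight = 4.13/26.11 = 0.1582; after-tax cost = 6.06% × (1 − 34.8%) = 3.9511%.
WACC = 0.5756 × 10.3800% + 0.1340 × 3.3904% + 0.1321 × 3.3513% + 0.1582 × 3.9511% = 7.4974%.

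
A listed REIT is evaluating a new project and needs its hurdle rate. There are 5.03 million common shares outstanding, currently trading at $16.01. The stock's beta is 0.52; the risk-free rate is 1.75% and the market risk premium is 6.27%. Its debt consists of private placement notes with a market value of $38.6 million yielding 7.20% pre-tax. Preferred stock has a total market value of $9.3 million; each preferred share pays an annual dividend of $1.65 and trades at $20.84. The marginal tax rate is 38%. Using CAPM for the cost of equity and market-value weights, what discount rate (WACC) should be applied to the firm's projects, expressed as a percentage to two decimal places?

Cost of equity via CAPM: Re = 1.75% + 0.52 × 6.27% = 5.0104%.
Cost of preferred: Rp = 1.65 / 20.84 = 7.9175%.
Market value of equity E = 16.01 × 5.03m = 80.5303m.
Total capital V = 80.5303 + 9.3 + 38.6 = 128.4303.
Equity: weight = 80.5303/128.4303 = 0.6270; cost = 5.0104%.
Preferred: weight = 9.3/128.4303 = 0.0724; cost = 7.9175%.
Private placement notes: weight = 38.6/128.4303 = 0.3006; after-tax cost = 7.2% × (1 − 38%) = 4.4640%.
WACC = 0.6270 × 5.0104% + 0.0724 × 7.9175% + 0.3006 × 4.4640% = 5.0567%.

5.06%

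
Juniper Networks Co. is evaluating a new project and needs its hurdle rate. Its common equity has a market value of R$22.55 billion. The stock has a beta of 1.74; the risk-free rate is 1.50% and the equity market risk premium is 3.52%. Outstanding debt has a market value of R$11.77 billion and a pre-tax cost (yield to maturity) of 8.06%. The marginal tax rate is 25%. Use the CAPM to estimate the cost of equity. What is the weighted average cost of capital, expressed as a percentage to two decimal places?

7.08%

Cost of equity via CAPM: Re = 1.5% + 1.74 × 3.52% = 7.6248%.
Total capital V = 22.55 + 11.77 = 34.32.
Equity: weight = 22.55/34.32 = 0.6571; cost = 7.6248%.
Debt: weight = 11.77/34.32 = 0.3429; after-tax cost = 8.06% × (1 − 25%) = 6.0450%.
WACC = 0.6571 × 7.6248% + 0.3429 × 6.0450% = 7.0830%.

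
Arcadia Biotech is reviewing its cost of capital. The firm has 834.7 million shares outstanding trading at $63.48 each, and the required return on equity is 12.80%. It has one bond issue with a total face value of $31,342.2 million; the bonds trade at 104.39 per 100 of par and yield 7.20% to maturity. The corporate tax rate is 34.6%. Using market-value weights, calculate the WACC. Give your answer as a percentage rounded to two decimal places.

Market value of equity E = 63.48 × 834.7m = 52986.756m. Market value of debt D = 31342.2m × 104.39/100 = 32718.12258m.
Total capital V = 52986.756 + 32718.12258 = 85704.87858.
Equity: weight = 52986.756/85704.87858 = 0.6182; cost = 12.8%.
Bonds outstanding: weight = 32718.12258/85704.87858 = 0.3818; after-tax cost = 7.2% × (1 − 34.6%) = 4.7088%.
WACC = 0.6182 × 12.8000% + 0.3818 × 4.7088% = 9.7112%.

9.71%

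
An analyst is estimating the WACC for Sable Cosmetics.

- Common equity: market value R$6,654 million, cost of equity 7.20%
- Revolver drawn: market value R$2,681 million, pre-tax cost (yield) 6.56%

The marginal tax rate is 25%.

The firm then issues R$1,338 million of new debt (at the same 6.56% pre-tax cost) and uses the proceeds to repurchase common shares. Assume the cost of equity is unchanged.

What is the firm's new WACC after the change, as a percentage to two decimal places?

6.22%

After the change:
Total capital V = 5316 + 4019 = 9335.
Equity: weight = 5316/9335 = 0.5695; cost = 7.2%.
Revolver drawn: weight = 4019/9335 = 0.4305; after-tax cost = 6.56% × (1 − 25%) = 4.9200%.
WACC = 0.5695 × 7.2000% + 0.4305 × 4.9200% = 6.2184%.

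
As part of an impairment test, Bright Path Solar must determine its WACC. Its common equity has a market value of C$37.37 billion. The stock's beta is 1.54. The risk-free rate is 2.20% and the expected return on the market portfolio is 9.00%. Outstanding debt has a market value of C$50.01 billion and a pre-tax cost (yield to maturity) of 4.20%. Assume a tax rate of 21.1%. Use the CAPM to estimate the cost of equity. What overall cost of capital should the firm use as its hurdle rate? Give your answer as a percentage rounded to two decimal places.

Market risk premium = 9.0% − 2.2% = 6.8%.
Cost of equity via CAPM: Re = 2.2% + 1.54 × 6.8% = 12.6720%.
Total capital V = 37.37 + 50.01 = 87.38.
Equity: weight = 37.37/87.38 = 0.4277; cost = 12.672%.
Debt: weight = 50.01/87.38 = 0.5723; after-tax cost = 4.2% × (1 − 21.1%) = 3.3138%.
WACC = 0.4277 × 12.6720% + 0.5723 × 3.3138% = 7.3160%.

7.32%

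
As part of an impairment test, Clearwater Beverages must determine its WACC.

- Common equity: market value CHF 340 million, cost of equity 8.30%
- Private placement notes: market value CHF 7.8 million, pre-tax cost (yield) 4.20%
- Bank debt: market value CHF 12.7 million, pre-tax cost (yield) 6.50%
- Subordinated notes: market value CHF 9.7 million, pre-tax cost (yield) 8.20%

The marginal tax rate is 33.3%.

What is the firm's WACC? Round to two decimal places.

7.97%

Total capital V = 340 + 7.8 + 12.7 + 9.7 = 370.2.
Equity: weight = 340/370.2 = 0.9184; cost = 8.3%.
Private placement notes: weight = 7.8/370.2 = 0.0211; after-tax cost = 4.2% × (1 − 33.3%) = 2.8014%.
Bank debt: weight = 12.7/370.2 = 0.0343; after-tax cost = 6.5% × (1 − 33.3%) = 4.3355%.
Subordinated notes: weight = 9.7/370.2 = 0.0262; after-tax cost = 8.2% × (1 − 33.3%) = 5.4694%.
WACC = 0.9184 × 8.3000% + 0.0211 × 2.8014% + 0.0343 × 4.3355% + 0.0262 × 5.4694% = 7.9740%.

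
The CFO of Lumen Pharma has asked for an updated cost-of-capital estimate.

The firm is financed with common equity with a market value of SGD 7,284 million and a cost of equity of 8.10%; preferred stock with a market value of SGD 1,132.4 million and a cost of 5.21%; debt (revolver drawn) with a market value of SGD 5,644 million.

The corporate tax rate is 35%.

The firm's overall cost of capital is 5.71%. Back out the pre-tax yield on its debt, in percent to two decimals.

Total capital V = 7284 + 1132.4 + 5644 = 14060.4.
Equity weight = 7284/14060.4 = 0.5181.
Preferred weight = 1132.4/14060.4 = 0.0805.
Revolver drawn weight = 5644/14060.4 = 0.4014.
Equity contribution = 0.5181 × 8.1% = 4.1962%.
Preferred contribution = 0.0805 × 5.21% = 0.4196%.
Remaining for debt = 5.71% − 4.6158% = 1.0942%.
Rd × (1 − 35%) × 0.4014 = 1.0942%  ⇒  Rd = 4.1936%.

4.19%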